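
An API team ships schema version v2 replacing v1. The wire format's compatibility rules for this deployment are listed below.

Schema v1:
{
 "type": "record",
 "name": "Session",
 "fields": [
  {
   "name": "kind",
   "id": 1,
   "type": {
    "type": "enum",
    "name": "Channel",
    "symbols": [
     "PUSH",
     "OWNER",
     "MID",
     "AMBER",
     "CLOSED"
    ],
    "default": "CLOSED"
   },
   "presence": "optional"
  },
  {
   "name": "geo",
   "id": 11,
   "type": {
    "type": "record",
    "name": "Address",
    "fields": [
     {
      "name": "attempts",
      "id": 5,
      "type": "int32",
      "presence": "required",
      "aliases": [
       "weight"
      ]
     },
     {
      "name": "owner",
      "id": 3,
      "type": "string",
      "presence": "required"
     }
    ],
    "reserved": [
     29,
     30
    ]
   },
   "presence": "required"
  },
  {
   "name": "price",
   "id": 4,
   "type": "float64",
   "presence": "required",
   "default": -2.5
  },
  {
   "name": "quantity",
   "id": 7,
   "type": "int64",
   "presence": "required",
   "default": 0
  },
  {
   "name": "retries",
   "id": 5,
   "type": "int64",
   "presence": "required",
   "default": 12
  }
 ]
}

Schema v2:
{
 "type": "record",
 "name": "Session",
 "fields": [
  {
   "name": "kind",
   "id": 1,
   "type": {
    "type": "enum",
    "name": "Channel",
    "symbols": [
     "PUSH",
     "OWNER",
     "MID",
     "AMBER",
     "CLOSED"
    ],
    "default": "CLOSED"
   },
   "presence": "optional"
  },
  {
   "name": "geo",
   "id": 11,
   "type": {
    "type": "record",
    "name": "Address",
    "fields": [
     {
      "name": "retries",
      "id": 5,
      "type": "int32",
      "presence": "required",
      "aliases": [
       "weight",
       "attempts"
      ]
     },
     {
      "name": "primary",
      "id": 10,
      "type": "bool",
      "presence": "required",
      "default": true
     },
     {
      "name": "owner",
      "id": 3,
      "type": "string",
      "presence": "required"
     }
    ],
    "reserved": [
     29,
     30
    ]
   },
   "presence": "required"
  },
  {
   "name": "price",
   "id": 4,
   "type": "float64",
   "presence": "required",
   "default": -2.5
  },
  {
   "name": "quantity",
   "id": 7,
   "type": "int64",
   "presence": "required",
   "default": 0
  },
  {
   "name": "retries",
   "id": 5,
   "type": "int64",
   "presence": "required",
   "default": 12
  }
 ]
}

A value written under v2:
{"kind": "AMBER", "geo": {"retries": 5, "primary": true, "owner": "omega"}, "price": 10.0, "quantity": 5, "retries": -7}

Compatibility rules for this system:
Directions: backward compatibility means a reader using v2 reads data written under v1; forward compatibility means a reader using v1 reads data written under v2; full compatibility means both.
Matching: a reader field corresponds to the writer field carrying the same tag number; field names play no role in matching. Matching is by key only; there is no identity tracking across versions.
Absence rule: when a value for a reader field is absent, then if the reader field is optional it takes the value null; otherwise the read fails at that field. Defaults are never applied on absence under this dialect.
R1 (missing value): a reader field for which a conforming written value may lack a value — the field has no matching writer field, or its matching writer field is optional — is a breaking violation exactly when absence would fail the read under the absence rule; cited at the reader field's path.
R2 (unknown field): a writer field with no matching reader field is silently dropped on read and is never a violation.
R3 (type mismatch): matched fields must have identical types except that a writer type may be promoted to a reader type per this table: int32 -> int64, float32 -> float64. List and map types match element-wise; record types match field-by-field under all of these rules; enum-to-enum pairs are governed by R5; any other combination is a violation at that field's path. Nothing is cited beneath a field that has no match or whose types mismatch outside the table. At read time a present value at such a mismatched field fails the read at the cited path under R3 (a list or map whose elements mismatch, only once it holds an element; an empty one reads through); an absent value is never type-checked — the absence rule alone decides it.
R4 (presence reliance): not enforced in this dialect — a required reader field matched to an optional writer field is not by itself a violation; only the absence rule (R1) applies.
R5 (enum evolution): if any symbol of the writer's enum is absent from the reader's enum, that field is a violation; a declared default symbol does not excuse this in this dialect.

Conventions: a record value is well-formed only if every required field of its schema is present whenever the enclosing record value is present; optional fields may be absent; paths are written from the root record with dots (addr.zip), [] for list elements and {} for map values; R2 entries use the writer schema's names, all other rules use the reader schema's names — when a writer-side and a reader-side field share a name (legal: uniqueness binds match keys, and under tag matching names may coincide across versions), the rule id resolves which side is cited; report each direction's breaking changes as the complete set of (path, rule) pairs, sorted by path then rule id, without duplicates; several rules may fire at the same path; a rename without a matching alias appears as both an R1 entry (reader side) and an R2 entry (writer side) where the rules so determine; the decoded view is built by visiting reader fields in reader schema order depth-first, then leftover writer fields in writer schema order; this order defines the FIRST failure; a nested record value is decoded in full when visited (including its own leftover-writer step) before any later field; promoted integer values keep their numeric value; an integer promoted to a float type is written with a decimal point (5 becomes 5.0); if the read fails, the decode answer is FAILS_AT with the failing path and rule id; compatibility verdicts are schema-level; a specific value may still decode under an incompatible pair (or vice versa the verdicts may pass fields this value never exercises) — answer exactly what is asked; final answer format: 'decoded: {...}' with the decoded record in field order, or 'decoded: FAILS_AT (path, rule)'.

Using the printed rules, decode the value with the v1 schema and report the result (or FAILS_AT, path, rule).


decoded: {"kind": "AMBER", "geo": {"attempts": 5, "owner": "omega"}, "price": 10.0, "quantity": 5, "retries": -7}

each type pair in Session: writer, then reader
decode walk for Session under reader schema v1:
  kind := "AMBER"
  geo.attempts := 5 (from writer retries)
  geo.owner := "omega"
  writer geo.primary: no reader field; dropped
  price := 10.0
  quantity := 5
  retries := -7
  => decoded: {"kind": "AMBER", "geo": {"attempts": 5, "owner": "omega"}, "price": 10.0, "quantity": 5, "retries": -7}
the other Session changes do not affect what is asked:
  renamed field attempts to retries in record Address (alias attempts declared on the renamed field) -> no rule fires on it and the decoded Session view is identical with or without it
  added field primary to record Address: required bool, tag 10, default true (in v2 it sits immediately before owner) -> affects the rule determinations only; this particular Session value decodes identically


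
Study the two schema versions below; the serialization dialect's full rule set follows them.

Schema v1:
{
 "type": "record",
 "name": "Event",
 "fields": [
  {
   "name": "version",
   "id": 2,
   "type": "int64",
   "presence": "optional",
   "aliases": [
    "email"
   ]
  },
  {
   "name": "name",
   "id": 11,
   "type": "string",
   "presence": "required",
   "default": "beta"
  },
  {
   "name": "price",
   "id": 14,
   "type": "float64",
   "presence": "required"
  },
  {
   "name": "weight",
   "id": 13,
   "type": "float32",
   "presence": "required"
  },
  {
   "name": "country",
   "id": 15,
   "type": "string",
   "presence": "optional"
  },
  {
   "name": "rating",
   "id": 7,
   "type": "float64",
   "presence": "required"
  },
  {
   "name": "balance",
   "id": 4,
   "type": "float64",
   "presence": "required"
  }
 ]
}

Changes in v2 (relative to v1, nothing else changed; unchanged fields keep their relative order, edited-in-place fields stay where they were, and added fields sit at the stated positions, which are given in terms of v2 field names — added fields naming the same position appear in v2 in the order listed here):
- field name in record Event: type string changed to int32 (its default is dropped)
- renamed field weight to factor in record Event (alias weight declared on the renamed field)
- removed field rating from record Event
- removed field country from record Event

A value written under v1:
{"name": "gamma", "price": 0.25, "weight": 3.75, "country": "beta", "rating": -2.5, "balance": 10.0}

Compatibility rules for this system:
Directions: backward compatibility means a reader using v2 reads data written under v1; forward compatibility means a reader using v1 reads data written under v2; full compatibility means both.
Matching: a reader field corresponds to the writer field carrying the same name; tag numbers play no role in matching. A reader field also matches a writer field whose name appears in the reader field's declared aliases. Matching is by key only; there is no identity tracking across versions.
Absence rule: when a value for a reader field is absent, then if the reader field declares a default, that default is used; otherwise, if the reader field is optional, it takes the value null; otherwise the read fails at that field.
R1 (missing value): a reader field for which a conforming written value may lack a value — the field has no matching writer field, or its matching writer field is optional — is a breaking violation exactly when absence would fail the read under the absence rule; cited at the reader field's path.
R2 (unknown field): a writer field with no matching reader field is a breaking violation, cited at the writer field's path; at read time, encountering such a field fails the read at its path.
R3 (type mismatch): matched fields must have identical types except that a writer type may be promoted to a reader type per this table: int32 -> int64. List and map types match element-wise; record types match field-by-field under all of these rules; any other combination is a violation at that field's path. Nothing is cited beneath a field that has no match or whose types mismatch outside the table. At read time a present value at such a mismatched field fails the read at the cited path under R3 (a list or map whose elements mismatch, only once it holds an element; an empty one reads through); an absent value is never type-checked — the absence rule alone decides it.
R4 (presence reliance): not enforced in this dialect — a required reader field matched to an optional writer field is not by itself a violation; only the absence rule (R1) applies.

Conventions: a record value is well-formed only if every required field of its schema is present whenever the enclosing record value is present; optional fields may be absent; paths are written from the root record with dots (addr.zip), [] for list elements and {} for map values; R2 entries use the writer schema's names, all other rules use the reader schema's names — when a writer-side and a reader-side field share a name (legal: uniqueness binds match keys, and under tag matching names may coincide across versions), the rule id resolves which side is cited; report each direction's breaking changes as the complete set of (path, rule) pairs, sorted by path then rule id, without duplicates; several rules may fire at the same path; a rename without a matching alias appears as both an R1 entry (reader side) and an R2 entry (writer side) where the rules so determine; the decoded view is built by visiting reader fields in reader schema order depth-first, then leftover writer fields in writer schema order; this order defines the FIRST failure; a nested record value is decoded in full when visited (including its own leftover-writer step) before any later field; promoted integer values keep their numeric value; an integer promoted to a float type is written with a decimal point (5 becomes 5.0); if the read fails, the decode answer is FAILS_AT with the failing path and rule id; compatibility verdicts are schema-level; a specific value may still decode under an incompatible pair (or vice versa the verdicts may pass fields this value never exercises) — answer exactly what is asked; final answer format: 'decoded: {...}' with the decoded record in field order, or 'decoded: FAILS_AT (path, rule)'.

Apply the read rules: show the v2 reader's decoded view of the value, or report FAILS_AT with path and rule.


decoded: FAILS_AT (name, R3)

in Event below, arrows point writer -> reader
decoding the Event value with the v2 reader:
  version := null (absent, optional -> null)
  read fails at name under R3
  => FAILS_AT (name, R3)
diffs on Event not affecting the asked answer:
  renamed field weight to factor in record Event (alias weight declared on the renamed field) -> changes Event's schema-level verdicts only — the decode of this value is the same
  removed field rating from record Event -> changes Event's schema-level verdicts only — the decode of this value is the same
  removed field country from record Event -> changes Event's schema-level verdicts only — the decode of this value is the same


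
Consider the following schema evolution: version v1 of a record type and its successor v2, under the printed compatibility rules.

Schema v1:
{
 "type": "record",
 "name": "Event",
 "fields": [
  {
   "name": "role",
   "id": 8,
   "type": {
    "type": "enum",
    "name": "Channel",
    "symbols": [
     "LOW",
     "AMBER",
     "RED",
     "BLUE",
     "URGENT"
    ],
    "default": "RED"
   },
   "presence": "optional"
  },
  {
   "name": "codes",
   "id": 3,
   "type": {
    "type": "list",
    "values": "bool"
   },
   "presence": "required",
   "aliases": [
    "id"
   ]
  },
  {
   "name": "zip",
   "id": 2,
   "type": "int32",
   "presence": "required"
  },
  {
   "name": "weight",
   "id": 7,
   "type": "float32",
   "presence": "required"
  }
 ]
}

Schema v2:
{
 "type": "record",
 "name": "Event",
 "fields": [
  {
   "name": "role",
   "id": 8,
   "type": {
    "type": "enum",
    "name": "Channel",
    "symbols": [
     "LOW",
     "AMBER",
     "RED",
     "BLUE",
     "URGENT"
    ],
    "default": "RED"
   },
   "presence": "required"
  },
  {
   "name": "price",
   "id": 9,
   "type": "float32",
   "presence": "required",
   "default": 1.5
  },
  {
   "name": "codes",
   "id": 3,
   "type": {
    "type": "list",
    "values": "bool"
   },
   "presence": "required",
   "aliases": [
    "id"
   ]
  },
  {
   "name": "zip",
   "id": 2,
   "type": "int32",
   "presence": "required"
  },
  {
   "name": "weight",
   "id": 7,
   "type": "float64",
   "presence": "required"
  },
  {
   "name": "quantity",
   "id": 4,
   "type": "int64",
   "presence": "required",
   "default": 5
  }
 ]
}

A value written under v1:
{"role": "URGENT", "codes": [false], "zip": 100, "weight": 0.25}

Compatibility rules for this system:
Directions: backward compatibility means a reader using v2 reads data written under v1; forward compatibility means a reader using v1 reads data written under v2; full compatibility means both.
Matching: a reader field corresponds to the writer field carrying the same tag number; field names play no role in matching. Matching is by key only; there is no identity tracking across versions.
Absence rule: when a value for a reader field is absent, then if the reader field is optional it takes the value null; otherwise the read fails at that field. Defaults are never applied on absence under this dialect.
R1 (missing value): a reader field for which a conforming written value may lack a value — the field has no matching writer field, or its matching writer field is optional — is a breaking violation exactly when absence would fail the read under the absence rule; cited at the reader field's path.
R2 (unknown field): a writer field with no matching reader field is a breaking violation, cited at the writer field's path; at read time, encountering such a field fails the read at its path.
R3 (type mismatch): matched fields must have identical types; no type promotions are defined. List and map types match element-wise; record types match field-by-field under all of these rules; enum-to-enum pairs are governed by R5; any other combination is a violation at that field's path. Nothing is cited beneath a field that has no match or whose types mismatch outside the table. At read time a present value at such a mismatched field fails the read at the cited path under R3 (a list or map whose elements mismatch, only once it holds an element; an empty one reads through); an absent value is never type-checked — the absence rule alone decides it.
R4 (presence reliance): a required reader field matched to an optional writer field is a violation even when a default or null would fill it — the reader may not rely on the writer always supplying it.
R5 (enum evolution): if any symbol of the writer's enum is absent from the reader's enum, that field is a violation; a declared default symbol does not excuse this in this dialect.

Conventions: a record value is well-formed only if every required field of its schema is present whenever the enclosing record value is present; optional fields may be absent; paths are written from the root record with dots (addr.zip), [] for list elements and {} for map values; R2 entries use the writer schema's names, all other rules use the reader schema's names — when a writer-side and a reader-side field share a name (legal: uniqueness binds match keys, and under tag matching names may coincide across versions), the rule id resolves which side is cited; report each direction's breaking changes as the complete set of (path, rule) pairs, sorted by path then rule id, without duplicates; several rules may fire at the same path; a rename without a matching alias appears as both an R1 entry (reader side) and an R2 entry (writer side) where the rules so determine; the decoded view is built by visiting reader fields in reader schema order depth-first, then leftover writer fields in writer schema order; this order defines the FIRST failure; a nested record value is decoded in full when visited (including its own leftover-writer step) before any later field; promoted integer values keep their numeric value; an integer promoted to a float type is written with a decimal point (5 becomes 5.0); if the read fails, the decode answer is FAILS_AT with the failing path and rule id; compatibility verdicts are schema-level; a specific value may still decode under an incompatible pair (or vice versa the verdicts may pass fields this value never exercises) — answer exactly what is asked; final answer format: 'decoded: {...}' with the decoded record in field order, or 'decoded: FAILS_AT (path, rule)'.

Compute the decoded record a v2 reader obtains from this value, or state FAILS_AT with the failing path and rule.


each type pair in Event: writer, then reader
migrating the Event value to v2:
  role := "URGENT"
  read fails at price under R1 (no fill)
  => FAILS_AT (price, R1)
the rest of the Event diff is inert for this question:
  added field quantity to record Event: required int64, tag 4, default 5 (in v2 it sits last) -> changes Event's schema-level verdicts only — the decode of this value is the same
  field role in record Event: optional changed to required -> changes Event's schema-level verdicts only — the decode of this value is the same
  field weight in record Event: type float32 changed to float64 -> changes Event's schema-level verdicts only — the decode of this value is the same

decoded: FAILS_AT (price, R1)


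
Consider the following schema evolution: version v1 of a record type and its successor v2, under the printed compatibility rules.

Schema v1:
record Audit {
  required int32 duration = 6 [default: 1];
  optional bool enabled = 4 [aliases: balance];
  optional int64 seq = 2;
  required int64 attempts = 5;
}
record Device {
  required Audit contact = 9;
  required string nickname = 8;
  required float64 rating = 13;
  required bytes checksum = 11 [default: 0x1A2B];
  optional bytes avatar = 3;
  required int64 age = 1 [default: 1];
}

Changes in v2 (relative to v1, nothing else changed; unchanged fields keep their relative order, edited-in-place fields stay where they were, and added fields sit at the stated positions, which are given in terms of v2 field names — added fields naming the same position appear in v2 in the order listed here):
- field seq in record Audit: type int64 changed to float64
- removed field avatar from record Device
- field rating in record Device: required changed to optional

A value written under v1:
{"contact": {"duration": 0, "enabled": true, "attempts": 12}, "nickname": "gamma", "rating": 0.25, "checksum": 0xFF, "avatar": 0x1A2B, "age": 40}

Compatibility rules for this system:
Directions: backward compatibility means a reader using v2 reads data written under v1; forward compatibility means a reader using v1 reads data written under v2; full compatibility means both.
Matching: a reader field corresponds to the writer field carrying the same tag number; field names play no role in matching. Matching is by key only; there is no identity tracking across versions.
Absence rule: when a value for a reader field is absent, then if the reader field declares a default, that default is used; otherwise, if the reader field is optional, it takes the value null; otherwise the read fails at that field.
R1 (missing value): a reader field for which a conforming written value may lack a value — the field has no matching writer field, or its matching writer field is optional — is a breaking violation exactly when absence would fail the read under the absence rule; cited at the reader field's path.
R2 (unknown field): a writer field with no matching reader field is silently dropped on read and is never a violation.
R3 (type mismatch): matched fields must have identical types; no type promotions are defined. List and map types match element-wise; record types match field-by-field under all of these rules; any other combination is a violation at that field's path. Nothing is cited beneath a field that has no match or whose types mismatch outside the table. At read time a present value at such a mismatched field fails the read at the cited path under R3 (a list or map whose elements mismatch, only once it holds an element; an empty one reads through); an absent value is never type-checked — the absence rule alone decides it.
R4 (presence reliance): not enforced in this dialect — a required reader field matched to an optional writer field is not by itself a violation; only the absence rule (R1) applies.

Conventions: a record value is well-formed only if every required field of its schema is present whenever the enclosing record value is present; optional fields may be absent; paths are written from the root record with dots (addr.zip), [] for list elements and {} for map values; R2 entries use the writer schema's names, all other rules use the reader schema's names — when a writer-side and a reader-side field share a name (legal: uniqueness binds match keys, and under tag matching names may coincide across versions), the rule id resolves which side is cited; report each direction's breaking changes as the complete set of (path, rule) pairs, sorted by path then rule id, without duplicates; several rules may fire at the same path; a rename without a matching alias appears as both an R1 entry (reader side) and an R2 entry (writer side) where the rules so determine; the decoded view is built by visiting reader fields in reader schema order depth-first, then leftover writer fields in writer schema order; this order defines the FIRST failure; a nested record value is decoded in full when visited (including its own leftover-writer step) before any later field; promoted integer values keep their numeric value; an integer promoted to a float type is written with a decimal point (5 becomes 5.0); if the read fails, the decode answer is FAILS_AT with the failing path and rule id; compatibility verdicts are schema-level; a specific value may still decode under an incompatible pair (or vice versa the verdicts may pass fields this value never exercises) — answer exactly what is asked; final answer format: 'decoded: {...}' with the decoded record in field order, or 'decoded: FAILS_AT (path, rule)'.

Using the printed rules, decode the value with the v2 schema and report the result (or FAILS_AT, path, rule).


decoded: {"contact": {"duration": 0, "enabled": true, "seq": null, "attempts": 12}, "nickname": "gamma", "rating": 0.25, "checksum": 0xFF, "age": 40}

each type pair in Device: writer, then reader
decode (reader v2):
  contact.duration := 0
  contact.enabled := true
  contact.seq := null (not supplied -> null)
  contact.attempts := 12
  nickname := "gamma"
  rating := 0.25
  checksum := 0xFF
  age := 40
  writer avatar: unmatched, discarded
  => decoded: {"contact": {"duration": 0, "enabled": true, "seq": null, "attempts": 12}, "nickname": "gamma", "rating": 0.25, "checksum": 0xFF, "age": 40}
the other Device changes do not affect what is asked:
  field seq in record Audit: type int64 changed to float64 -> a verdict-level change on Device — the shown value reads the same
  field rating in record Device: required changed to optional -> a verdict-level change on Device — the shown value reads the same


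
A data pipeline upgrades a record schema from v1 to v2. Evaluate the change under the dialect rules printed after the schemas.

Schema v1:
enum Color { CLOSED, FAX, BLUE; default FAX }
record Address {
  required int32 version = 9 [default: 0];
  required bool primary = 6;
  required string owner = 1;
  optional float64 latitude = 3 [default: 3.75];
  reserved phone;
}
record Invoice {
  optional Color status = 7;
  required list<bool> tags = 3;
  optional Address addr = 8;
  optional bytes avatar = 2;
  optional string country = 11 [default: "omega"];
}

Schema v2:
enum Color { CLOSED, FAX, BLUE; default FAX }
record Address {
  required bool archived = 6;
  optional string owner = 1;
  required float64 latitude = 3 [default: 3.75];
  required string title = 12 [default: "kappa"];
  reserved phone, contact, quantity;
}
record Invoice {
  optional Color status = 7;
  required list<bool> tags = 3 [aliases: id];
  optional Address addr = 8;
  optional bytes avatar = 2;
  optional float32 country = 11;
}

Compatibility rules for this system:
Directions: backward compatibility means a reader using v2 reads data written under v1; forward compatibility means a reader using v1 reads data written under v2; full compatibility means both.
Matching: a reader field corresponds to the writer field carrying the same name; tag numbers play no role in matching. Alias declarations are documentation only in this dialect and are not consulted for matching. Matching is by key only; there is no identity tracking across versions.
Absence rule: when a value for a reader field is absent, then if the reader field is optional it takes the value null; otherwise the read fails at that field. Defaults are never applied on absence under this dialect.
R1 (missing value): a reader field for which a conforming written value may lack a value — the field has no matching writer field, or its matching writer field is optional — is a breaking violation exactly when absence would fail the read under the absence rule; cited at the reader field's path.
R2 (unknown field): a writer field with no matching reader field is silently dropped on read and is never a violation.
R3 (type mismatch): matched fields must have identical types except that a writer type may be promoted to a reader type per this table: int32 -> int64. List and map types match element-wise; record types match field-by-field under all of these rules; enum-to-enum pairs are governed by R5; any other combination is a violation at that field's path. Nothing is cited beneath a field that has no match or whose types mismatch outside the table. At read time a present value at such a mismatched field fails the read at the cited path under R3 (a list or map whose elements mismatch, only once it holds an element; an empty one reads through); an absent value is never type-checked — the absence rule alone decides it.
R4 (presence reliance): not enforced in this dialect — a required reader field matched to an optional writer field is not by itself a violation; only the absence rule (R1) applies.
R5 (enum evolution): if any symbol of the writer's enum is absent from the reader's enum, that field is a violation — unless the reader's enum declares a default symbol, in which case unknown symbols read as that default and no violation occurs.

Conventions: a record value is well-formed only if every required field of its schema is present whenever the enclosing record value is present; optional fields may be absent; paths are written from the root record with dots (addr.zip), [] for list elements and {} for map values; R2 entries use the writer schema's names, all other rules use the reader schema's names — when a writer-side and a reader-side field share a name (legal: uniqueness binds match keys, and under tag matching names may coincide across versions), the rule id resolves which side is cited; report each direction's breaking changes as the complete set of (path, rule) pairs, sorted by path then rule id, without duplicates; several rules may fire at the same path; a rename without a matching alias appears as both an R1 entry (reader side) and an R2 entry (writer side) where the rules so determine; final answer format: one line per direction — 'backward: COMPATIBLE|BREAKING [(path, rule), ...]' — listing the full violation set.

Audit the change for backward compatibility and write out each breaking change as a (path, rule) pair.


backward: BREAKING [(addr.archived, R1), (addr.latitude, R1), (addr.title, R1), (country, R3)]

in Invoice below, arrows point writer -> reader
backward for Invoice (reader v2, writer v1):
  writer optional, Color -> Color: reader status maps from writer status
  writer required, list<bool> -> list<bool>: reader tags maps from writer tags
  writer optional, Address -> Address: reader addr maps from writer addr
  writer optional, bytes -> bytes: reader avatar maps from writer avatar
  writer optional, string -> float32: reader country maps from writer country
  addr.archived: no writer-side match
  writer required, string -> string: reader addr.owner maps from writer addr.owner
  writer optional, float64 -> float64: reader addr.latitude maps from writer addr.latitude
  addr.title: no writer-side match
  writer field addr.version has no reader counterpart
  writer field addr.primary has no reader counterpart
  R1 fires at addr.archived
  R1 fires at addr.latitude
  R1 fires at addr.title
  R3 fires at country
  => 4 violation(s): backward is BREAKING for Invoice
remaining Invoice differences; none change what is asked:
  removed field version from record Address -> fires only in the forward direction of Invoice, which is not asked here
  field owner in record Address: required changed to optional -> fires only in the forward direction of Invoice, which is not asked here


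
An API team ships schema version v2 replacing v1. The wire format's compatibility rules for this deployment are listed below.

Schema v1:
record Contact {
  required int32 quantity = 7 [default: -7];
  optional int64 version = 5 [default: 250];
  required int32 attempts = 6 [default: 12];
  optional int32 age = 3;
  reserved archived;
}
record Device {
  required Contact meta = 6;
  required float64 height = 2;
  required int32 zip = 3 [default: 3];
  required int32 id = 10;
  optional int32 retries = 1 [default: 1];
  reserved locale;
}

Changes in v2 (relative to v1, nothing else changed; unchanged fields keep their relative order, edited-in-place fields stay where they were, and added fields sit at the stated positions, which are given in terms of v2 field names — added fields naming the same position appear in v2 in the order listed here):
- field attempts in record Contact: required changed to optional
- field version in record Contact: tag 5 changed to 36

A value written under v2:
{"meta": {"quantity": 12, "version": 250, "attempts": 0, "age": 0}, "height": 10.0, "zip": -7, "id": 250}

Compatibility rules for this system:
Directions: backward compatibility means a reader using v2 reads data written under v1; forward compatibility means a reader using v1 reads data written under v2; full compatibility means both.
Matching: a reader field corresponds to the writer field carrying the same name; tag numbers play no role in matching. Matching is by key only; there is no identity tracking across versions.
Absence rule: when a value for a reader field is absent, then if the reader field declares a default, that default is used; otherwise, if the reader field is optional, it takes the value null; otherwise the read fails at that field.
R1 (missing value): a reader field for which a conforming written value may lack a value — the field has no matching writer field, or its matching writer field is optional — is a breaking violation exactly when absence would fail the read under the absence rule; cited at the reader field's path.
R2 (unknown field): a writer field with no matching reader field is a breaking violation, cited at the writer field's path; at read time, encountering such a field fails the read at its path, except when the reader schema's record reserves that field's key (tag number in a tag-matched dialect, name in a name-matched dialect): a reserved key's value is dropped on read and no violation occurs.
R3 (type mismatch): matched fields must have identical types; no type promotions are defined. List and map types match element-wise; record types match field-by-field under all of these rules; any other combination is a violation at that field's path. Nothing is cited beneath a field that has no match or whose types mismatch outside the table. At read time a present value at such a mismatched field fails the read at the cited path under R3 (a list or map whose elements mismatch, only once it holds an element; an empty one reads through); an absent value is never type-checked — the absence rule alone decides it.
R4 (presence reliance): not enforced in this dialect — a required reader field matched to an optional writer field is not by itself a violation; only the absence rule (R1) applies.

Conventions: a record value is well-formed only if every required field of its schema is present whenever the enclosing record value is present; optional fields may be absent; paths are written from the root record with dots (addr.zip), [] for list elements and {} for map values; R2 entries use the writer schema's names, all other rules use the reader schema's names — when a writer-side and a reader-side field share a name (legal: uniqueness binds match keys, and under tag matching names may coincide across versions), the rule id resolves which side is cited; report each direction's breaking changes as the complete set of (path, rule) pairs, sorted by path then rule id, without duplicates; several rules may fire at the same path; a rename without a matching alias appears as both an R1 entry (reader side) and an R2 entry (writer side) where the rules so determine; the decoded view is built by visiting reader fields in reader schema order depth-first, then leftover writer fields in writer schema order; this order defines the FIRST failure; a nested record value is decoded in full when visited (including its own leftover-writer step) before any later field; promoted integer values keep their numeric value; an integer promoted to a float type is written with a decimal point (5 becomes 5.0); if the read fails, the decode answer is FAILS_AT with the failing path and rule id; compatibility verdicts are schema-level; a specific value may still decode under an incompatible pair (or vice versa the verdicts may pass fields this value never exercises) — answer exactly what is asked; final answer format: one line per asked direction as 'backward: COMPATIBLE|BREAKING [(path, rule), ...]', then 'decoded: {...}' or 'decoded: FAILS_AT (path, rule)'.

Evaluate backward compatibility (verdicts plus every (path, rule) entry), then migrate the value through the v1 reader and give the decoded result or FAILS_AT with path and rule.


arrows below run writer -> reader for Device
backward for Device (reader v2, writer v1):
  writer required, Contact -> Contact: reader meta maps from writer meta
  writer required, float64 -> float64: reader height maps from writer height
  writer required, int32 -> int32: reader zip maps from writer zip
  writer required, int32 -> int32: reader id maps from writer id
  writer optional, int32 -> int32: reader retries maps from writer retries
  writer required, int32 -> int32: reader meta.quantity maps from writer meta.quantity
  writer optional, int64 -> int64: reader meta.version maps from writer meta.version
  writer required, int32 -> int32: reader meta.attempts maps from writer meta.attempts
  writer optional, int32 -> int32: reader meta.age maps from writer meta.age
  => backward verdict for Device: COMPATIBLE, no violations
decode (reader v1):
  meta.quantity := 12
  meta.version := 250
  meta.attempts := 0
  meta.age := 0
  height := 10.0
  zip := -7
  id := 250
  retries := 1 (no value, default fills)
  => decoded: {"meta": {"quantity": 12, "version": 250, "attempts": 0, "age": 0}, "height": 10.0, "zip": -7, "id": 250, "retries": 1}
diffs on Device not affecting the asked answer:
  field attempts in record Contact: required changed to optional -> triggers nothing under Device's printed rules — same verdict
  field version in record Contact: tag 5 changed to 36 -> triggers nothing under Device's printed rules — same verdict

backward: COMPATIBLE []; decoded: {"meta": {"quantity": 12, "version": 250, "attempts": 0, "age": 0}, "height": 10.0, "zip": -7, "id": 250, "retries": 1}


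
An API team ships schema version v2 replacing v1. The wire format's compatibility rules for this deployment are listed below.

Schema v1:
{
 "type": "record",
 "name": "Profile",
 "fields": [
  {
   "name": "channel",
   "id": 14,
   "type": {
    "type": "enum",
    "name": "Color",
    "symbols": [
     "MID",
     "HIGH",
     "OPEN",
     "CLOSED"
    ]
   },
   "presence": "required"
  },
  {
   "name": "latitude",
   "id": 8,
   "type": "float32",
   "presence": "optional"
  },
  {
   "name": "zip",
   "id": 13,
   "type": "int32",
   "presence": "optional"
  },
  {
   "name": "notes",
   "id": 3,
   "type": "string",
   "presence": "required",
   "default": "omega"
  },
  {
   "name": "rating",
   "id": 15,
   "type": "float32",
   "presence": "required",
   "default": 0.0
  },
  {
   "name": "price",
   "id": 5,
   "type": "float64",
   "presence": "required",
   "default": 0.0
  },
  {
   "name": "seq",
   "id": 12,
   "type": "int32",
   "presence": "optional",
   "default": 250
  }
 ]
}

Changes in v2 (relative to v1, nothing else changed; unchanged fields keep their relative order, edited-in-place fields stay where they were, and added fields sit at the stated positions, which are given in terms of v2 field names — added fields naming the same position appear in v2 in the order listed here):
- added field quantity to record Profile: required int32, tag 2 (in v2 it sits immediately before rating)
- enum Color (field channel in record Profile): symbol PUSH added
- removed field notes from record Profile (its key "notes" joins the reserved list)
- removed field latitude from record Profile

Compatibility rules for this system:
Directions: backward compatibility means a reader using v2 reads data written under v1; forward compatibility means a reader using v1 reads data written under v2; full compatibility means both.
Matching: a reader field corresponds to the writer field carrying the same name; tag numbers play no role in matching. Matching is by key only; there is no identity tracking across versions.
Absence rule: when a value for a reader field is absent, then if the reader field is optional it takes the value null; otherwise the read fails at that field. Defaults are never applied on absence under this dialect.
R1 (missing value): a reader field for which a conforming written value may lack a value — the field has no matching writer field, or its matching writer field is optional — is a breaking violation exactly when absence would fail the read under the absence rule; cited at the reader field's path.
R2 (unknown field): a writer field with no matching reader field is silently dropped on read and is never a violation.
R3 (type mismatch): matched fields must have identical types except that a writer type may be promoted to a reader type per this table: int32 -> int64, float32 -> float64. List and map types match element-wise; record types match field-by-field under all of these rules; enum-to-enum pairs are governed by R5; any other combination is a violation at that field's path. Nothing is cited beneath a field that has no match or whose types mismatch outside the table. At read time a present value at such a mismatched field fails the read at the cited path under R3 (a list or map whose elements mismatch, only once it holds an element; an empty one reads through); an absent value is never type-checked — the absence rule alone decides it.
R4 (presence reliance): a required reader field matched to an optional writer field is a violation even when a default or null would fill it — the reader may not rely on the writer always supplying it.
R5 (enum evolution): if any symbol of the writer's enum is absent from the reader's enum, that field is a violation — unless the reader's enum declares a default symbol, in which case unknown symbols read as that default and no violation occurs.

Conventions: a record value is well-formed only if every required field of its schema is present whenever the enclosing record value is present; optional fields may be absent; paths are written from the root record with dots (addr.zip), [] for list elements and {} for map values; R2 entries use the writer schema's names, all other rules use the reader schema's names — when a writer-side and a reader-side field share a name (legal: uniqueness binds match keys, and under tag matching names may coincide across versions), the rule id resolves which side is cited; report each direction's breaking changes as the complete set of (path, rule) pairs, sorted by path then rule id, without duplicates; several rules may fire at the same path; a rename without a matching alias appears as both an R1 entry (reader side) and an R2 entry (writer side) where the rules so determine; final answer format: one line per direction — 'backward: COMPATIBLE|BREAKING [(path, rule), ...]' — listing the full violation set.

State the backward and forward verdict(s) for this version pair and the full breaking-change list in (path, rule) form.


arrows below run writer -> reader for Profile
backward pass over Profile, reader schema v2, writer schema v1:
  Color -> Color, writer required: channel aligns to channel
  int32 -> int32, writer optional: zip aligns to zip
  quantity: no writer match
  float32 -> float32, writer required: rating aligns to rating
  float64 -> float64, writer required: price aligns to price
  int32 -> int32, writer optional: seq aligns to seq
  latitude (writer side), unknown to reader
  notes (writer side), unknown to reader
  rule R1 violated at quantity
  => backward verdict for Profile: BREAKING, 1 violation(s)
forward pass over Profile, reader schema v1, writer schema v2:
  Color -> Color, writer required: channel aligns to channel
  latitude: no writer match
  int32 -> int32, writer optional: zip aligns to zip
  notes: no writer match
  float32 -> float32, writer required: rating aligns to rating
  float64 -> float64, writer required: price aligns to price
  int32 -> int32, writer optional: seq aligns to seq
  quantity (writer side), unknown to reader
  rule R5 violated at channel
  rule R1 violated at notes
  => forward verdict for Profile: BREAKING, 2 violation(s)

backward: BREAKING [(quantity, R1)]; forward: BREAKING [(channel, R5), (notes, R1)]
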